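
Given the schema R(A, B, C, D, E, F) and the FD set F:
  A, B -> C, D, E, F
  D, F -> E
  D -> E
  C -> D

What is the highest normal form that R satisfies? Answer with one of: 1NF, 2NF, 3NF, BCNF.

Candidate key: {A, B}. Prime attributes: {A, B}.
D, F -> E breaks BCNF: {D, F}⁺ = {D, E, F}, so {D, F} is not a superkey.
D, F -> E has non-prime {E} on the right and a non-superkey on the left, so 3NF fails.
No proper subset of a key has a non-prime attribute in its closure, so there is no partial dependency; 2NF holds.

2NF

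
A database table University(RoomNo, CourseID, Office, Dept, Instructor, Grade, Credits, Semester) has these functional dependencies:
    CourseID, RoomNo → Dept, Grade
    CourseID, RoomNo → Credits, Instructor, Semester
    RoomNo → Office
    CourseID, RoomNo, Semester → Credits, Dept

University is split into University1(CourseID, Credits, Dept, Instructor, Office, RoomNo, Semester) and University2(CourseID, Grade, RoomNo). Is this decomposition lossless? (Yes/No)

The shared attributes are {CourseID, RoomNo} and {CourseID, RoomNo}⁺ = {CourseID, Credits, Dept, Grade, Instructor, Office, RoomNo, Semester}.
This includes all of University1, so the common attributes are a superkey of University1 — the join is lossless.

Yes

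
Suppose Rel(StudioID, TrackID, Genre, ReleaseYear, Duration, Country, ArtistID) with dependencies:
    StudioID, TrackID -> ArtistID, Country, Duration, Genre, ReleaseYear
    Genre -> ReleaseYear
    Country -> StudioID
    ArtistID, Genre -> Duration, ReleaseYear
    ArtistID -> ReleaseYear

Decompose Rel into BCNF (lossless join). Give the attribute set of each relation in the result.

{ArtistID, Country, Genre, TrackID}; {ArtistID, Duration, Genre}; {Country, StudioID}; {Genre, ReleaseYear}

Candidate keys of the original relation: {Country, TrackID}, {StudioID, TrackID}.
In {ArtistID, Country, Duration, Genre, ReleaseYear, StudioID, TrackID}, {Genre} is not a superkey ({Genre}⁺ restricted to this set is {Genre, ReleaseYear}), so split on Genre -> ReleaseYear into {Genre, ReleaseYear} and {ArtistID, Country, Duration, Genre, StudioID, TrackID}.
{Genre, ReleaseYear} has no BCNF violation.
In {ArtistID, Country, Duration, Genre, StudioID, TrackID}, {Country} is not a superkey ({Country}⁺ restricted to this set is {Country, StudioID}), so split on Country -> StudioID into {Country, StudioID} and {ArtistID, Country, Duration, Genre, TrackID}.
{Country, StudioID} has no BCNF violation.
In {ArtistID, Country, Duration, Genre, TrackID}, {ArtistID, Genre} is not a superkey ({ArtistID, Genre}⁺ restricted to this set is {ArtistID, Duration, Genre}), so split on ArtistID, Genre -> Duration into {ArtistID, Duration, Genre} and {ArtistID, Country, Genre, TrackID}.
{ArtistID, Duration, Genre} has no BCNF violation.
{ArtistID, Country, Genre, TrackID} has no BCNF violation.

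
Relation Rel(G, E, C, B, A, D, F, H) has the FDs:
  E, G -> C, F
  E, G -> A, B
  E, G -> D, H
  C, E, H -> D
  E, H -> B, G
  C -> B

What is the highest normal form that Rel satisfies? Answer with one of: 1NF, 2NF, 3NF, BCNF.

2NF

Candidate keys: {E, G}, {E, H}. Prime attributes: {E, G, H}.
C -> B breaks BCNF: {C}⁺ = {B, C}, so {C} is not a superkey.
Because {B} is non-prime and the left side of C -> B is not a superkey, the relation is not in 3NF.
Checking every proper subset of each key, none determines a non-prime attribute — 2NF is satisfied.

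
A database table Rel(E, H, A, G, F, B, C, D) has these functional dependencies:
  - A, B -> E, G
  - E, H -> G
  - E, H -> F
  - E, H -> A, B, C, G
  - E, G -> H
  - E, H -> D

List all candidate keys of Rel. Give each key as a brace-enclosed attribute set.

{A, B}, {E, G}, {E, H}

{A, B}⁺ = {A, B, C, D, E, F, G, H} — all of the relation — so {A, B} is a candidate key.
{E, G}⁺ = {A, B, C, D, E, F, G, H} — all of the relation — so {E, G} is a candidate key.
{E, H}⁺ = {A, B, C, D, E, F, G, H} — all of the relation — so {E, H} is a candidate key.
These are minimal and exhaustive — every other superkey contains one of them.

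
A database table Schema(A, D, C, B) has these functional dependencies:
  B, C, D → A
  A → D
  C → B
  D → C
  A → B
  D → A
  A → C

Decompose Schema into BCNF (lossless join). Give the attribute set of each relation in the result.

Candidate keys of the original relation: {A}, {D}.
{A, B, C, D}: {C} determines {B, C} here but is not a superkey — split on C → B, giving {B, C} and {A, C, D}.
{B, C} is in BCNF.
{A, C, D} is in BCNF.

{A, C, D}; {B, C}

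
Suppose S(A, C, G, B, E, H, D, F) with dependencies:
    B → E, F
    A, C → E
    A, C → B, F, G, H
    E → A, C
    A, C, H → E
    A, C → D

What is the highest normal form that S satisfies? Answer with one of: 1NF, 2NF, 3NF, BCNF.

BCNF

Candidate keys: {A, C}, {B}, {E}. Prime attributes: {A, B, C, E}.
Each dependency's left side is a superkey — BCNF holds.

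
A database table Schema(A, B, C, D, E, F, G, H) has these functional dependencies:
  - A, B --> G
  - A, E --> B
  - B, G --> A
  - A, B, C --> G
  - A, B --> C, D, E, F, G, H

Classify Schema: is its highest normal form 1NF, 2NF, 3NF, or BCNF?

Candidate keys: {A, B}, {A, E}, {B, G}. Prime attributes: {A, B, E, G}.
The left-hand side of every FD is a superkey, so BCNF is satisfied.

BCNF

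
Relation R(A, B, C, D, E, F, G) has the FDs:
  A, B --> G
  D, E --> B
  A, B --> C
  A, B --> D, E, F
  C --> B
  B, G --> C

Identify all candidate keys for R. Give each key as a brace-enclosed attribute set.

{A, B}, {A, C}, {A, D, E}

Attributes never on any right-hand side: {A} — every candidate key must contain it.
{A, B}⁺ = {A, B, C, D, E, F, G}, which is every attribute, so {A, B} is a candidate key.
{A, C}⁺ = {A, B, C, D, E, F, G}, which is every attribute, so {A, C} is a candidate key.
{A, D, E}⁺ = {A, B, C, D, E, F, G}, which is every attribute, so {A, D, E} is a candidate key.
Any other superkey properly contains one of these, so there are no further candidate keys.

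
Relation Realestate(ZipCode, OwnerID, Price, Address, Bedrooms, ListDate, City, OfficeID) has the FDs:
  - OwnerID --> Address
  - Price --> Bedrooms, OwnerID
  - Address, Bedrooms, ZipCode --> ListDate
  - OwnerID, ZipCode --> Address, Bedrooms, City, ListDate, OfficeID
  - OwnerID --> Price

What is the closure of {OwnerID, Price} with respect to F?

{Address, Bedrooms, OwnerID, Price}

Start with {OwnerID, Price}.
OwnerID --> Address applies; add {Address} → now {Address, OwnerID, Price}.
Price --> Bedrooms, OwnerID applies; add {Bedrooms} → now {Address, Bedrooms, OwnerID, Price}.
No further FD applies.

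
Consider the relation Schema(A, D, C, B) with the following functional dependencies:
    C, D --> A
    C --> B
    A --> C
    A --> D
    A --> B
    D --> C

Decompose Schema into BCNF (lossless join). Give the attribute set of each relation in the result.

Candidate keys of the original relation: {A}, {D}.
In {A, B, C, D}, {C} is not a superkey ({C}⁺ restricted to this set is {B, C}), so split on C --> B into {B, C} and {A, C, D}.
{B, C} has no BCNF violation.
{A, C, D} has no BCNF violation.

{A, C, D}; {B, C}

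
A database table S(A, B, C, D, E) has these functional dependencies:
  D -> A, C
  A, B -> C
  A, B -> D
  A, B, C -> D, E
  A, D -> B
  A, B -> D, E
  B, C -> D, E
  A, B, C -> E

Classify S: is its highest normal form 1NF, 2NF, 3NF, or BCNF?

BCNF

Candidate keys: {A, B}, {B, C}, {D}. Prime attributes: {A, B, C, D}.
The left-hand side of every FD is a superkey, so BCNF is satisfied.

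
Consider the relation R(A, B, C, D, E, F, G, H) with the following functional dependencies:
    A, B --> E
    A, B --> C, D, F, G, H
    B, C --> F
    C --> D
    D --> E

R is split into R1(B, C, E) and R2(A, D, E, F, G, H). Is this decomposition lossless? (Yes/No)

The shared attributes are {E} and {E}⁺ = {E}.
The closure covers neither R1 nor R2 entirely; the join is not lossless.

No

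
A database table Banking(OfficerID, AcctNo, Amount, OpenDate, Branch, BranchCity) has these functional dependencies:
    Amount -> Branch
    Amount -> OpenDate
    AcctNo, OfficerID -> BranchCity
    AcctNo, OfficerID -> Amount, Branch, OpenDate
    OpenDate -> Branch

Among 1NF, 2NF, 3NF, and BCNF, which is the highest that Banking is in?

Candidate key: {AcctNo, OfficerID}. Prime attributes: {AcctNo, OfficerID}.
Amount -> Branch: {Amount}⁺ = {Amount, Branch, OpenDate}, which is not all of the attributes, so the left side is not a superkey — BCNF is violated.
Amount -> Branch has non-prime {Branch} on the right and a non-superkey on the left, so 3NF fails.
Checking every proper subset of each key, none determines a non-prime attribute — 2NF is satisfied.

2NF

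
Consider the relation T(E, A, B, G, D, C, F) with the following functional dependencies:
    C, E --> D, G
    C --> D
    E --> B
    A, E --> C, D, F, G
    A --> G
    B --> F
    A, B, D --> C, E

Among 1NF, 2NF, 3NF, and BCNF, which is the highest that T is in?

1NF

Candidate keys: {A, B, C}, {A, B, D}, {A, E}. Prime attributes: {A, B, C, D, E}.
For C, E --> D, G we have {C, E}⁺ = {B, C, D, E, F, G}; {C, E} is not a superkey, so BCNF fails.
C, E --> D, G has non-prime {G} on the right and a non-superkey on the left, so 3NF fails.
The proper key subset {A} of {A, E} determines non-prime {G}, so the relation is not even in 2NF.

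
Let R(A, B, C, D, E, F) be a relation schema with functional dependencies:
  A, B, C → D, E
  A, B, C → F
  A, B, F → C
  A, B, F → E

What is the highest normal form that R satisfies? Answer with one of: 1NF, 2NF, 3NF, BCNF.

Candidate keys: {A, B, C}, {A, B, F}. Prime attributes: {A, B, C, F}.
Every FD has a superkey on the left, so the relation is in BCNF.

BCNF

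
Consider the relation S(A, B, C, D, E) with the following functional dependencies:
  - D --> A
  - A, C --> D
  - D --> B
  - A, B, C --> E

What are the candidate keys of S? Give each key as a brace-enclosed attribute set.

Attributes never on any right-hand side: {C} — every candidate key must contain it.
{A, C}⁺ = {A, B, C, D, E} — all of the relation — so {A, C} is a candidate key.
{C, D}⁺ = {A, B, C, D, E} — all of the relation — so {C, D} is a candidate key.
Any other superkey properly contains one of these, so there are no further candidate keys.

{A, C}, {C, D}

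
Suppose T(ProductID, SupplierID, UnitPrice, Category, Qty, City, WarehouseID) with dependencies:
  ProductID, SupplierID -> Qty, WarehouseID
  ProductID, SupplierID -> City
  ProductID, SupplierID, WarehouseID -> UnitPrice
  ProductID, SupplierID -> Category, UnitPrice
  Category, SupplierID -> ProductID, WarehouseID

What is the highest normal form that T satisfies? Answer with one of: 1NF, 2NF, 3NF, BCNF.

Candidate keys: {Category, SupplierID}, {ProductID, SupplierID}. Prime attributes: {Category, ProductID, SupplierID}.
Every FD has a superkey on the left, so the relation is in BCNF.

BCNF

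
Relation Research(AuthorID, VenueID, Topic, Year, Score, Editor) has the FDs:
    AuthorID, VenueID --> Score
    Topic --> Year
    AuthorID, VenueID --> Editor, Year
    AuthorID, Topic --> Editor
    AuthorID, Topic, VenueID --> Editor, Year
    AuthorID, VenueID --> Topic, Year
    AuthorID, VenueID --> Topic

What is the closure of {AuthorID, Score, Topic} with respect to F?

Start with {AuthorID, Score, Topic}.
Topic --> Year applies; add {Year} → now {AuthorID, Score, Topic, Year}.
AuthorID, Topic --> Editor applies; add {Editor} → now {AuthorID, Editor, Score, Topic, Year}.
No further FD applies.

{AuthorID, Editor, Score, Topic, Year}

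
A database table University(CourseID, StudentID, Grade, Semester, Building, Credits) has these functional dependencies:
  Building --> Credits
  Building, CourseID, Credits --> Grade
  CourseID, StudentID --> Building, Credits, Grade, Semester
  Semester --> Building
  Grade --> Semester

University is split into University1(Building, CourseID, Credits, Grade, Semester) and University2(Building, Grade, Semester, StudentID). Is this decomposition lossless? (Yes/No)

No

The shared attributes are {Building, Grade, Semester} and {Building, Grade, Semester}⁺ = {Building, Credits, Grade, Semester}.
Neither University1 nor University2 is contained in that closure, so the decomposition is lossy.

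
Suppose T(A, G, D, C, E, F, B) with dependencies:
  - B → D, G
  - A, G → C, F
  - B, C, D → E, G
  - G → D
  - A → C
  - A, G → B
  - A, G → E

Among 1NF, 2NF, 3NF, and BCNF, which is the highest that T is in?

Candidate keys: {A, B}, {A, G}. Prime attributes: {A, B, G}.
For B → D, G we have {B}⁺ = {B, D, G}; {B} is not a superkey, so BCNF fails.
B → D, G determines the non-prime attribute {D} from a non-superkey — 3NF is violated.
Since {A} ⊂ {A, B} and {A}⁺ ⊇ {C} with {C} non-prime, there is a partial dependency; 2NF fails.

1NF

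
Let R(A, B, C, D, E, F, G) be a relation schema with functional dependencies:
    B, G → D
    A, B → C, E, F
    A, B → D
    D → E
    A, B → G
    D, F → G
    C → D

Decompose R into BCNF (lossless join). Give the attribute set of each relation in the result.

{A, B, C, F}; {B, D, G}; {C, F, G}; {D, E}

Candidate key of the original relation: {A, B}.
{A, B, C, D, E, F, G}: {B, G} determines {B, D, E, G} here but is not a superkey — split on B, G → D, E, giving {B, D, E, G} and {A, B, C, F, G}.
{B, D, E, G}: {D} determines {D, E} here but is not a superkey — split on D → E, giving {D, E} and {B, D, G}.
{D, E} has no BCNF violation.
{B, D, G} has no BCNF violation.
{A, B, C, F, G}: {C, F} determines {C, F, G} here but is not a superkey — split on C, F → G, giving {C, F, G} and {A, B, C, F}.
{C, F, G} has no BCNF violation.
{A, B, C, F} has no BCNF violation.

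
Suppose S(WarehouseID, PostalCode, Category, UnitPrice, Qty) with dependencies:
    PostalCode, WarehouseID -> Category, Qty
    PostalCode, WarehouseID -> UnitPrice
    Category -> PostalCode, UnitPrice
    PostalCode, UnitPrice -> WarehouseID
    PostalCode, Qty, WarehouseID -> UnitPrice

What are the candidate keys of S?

{Category}, {PostalCode, UnitPrice}, {PostalCode, WarehouseID}

{Category}⁺ = {Category, PostalCode, Qty, UnitPrice, WarehouseID} — all of the relation — so {Category} is a candidate key.
{PostalCode, UnitPrice}⁺ = {Category, PostalCode, Qty, UnitPrice, WarehouseID} — all of the relation — so {PostalCode, UnitPrice} is a candidate key.
{PostalCode, WarehouseID}⁺ = {Category, PostalCode, Qty, UnitPrice, WarehouseID} — all of the relation — so {PostalCode, WarehouseID} is a candidate key.
These are minimal and exhaustive — every other superkey contains one of them.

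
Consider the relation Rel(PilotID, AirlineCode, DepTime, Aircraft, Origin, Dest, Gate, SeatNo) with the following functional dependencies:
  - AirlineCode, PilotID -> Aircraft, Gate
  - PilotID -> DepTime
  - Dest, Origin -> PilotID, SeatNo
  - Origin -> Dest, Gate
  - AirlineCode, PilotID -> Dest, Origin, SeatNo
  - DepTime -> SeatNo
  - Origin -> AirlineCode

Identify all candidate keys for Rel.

{Origin} is a candidate key since {Origin}⁺ = {Aircraft, AirlineCode, DepTime, Dest, Gate, Origin, PilotID, SeatNo} covers every attribute.
{AirlineCode, PilotID} is a candidate key since {AirlineCode, PilotID}⁺ = {Aircraft, AirlineCode, DepTime, Dest, Gate, Origin, PilotID, SeatNo} covers every attribute.
Any other superkey properly contains one of these, so there are no further candidate keys.

{AirlineCode, PilotID}, {Origin}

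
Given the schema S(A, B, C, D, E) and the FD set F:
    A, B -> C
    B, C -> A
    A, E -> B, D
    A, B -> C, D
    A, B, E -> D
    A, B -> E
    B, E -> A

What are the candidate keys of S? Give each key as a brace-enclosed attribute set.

{A, B}⁺ = {A, B, C, D, E}, which is every attribute, so {A, B} is a candidate key.
{A, E}⁺ = {A, B, C, D, E}, which is every attribute, so {A, E} is a candidate key.
{B, C}⁺ = {A, B, C, D, E}, which is every attribute, so {B, C} is a candidate key.
{B, E}⁺ = {A, B, C, D, E}, which is every attribute, so {B, E} is a candidate key.
Any other superkey properly contains one of these, so there are no further candidate keys.

{A, B}, {A, E}, {B, C}, {B, E}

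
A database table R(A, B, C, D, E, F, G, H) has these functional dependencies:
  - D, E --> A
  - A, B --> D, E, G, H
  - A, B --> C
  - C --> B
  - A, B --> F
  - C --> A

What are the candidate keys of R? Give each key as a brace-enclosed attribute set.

{A, B}, {B, D, E}, {C}

Closure of {C} is {A, B, C, D, E, F, G, H}, the whole schema; {C} is a candidate key.
Closure of {A, B} is {A, B, C, D, E, F, G, H}, the whole schema; {A, B} is a candidate key.
Closure of {B, D, E} is {A, B, C, D, E, F, G, H}, the whole schema; {B, D, E} is a candidate key.
These are minimal and exhaustive — every other superkey contains one of them.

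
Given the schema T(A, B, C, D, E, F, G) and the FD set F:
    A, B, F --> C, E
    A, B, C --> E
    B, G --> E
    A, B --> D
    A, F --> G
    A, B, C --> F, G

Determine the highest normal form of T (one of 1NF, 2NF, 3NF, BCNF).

1NF

Candidate keys: {A, B, C}, {A, B, F}. Prime attributes: {A, B, C, F}.
B, G --> E breaks BCNF: {B, G}⁺ = {B, E, G}, so {B, G} is not a superkey.
Because {E} is non-prime and the left side of B, G --> E is not a superkey, the relation is not in 3NF.
{A, B} is a proper subset of the key {A, B, C}, and {A, B}⁺ contains the non-prime attribute {D} — a partial dependency, so 2NF is violated.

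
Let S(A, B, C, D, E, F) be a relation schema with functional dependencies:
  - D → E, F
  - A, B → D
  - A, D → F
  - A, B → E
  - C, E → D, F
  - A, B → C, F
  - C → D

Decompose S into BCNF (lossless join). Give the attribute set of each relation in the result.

{A, B, C}; {C, D}; {D, E, F}

Candidate key of the original relation: {A, B}.
In {A, B, C, D, E, F}, {D} is not a superkey ({D}⁺ restricted to this set is {D, E, F}), so split on D → E, F into {D, E, F} and {A, B, C, D}.
{D, E, F} is in BCNF.
In {A, B, C, D}, {C} is not a superkey ({C}⁺ restricted to this set is {C, D}), so split on C → D into {C, D} and {A, B, C}.
{C, D} is in BCNF.
{A, B, C} is in BCNF.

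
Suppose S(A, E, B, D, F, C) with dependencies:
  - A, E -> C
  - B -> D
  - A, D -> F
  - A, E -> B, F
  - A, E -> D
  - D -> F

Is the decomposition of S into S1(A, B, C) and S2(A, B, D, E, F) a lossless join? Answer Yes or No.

No

Common attributes: {A, B}; their closure is {A, B, D, F}.
The closure covers neither S1 nor S2 entirely; the join is not lossless.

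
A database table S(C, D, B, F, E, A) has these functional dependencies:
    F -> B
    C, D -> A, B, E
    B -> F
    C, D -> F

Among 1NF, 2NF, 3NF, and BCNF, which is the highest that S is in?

Candidate key: {C, D}. Prime attributes: {C, D}.
F -> B: {F}⁺ = {B, F}, which is not all of the attributes, so the left side is not a superkey — BCNF is violated.
F -> B determines the non-prime attribute {B} from a non-superkey — 3NF is violated.
Checking every proper subset of each key, none determines a non-prime attribute — 2NF is satisfied.

2NF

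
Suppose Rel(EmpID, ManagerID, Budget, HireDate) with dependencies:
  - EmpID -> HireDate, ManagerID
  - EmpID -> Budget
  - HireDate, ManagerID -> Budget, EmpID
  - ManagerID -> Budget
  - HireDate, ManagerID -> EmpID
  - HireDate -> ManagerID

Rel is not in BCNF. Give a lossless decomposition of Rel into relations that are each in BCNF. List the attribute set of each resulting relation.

{Budget, ManagerID}; {EmpID, HireDate, ManagerID}

Candidate keys of the original relation: {EmpID}, {HireDate}.
{Budget, EmpID, HireDate, ManagerID}: {ManagerID} determines {Budget, ManagerID} here but is not a superkey — split on ManagerID -> Budget, giving {Budget, ManagerID} and {EmpID, HireDate, ManagerID}.
{Budget, ManagerID} has no BCNF violation.
{EmpID, HireDate, ManagerID} has no BCNF violation.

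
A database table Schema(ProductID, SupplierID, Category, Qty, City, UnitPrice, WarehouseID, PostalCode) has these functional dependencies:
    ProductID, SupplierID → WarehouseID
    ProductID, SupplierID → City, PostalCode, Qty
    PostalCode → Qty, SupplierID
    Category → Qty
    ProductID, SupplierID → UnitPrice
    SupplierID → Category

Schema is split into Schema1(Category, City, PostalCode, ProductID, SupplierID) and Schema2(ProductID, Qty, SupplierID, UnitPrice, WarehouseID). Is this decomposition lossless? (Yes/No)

Yes

The shared attributes are {ProductID, SupplierID} and {ProductID, SupplierID}⁺ = {Category, City, PostalCode, ProductID, Qty, SupplierID, UnitPrice, WarehouseID}.
Schema1 is contained in that closure, so Schema1 ∩ Schema2 → Schema1 holds and the join is lossless.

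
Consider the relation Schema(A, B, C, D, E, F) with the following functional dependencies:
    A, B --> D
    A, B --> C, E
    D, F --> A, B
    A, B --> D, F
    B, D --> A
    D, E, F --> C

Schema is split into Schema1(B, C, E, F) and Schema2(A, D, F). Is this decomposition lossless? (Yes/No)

Schema1 ∩ Schema2 = {F}; its closure under F is {F}.
The closure covers neither Schema1 nor Schema2 entirely; the join is not lossless.

No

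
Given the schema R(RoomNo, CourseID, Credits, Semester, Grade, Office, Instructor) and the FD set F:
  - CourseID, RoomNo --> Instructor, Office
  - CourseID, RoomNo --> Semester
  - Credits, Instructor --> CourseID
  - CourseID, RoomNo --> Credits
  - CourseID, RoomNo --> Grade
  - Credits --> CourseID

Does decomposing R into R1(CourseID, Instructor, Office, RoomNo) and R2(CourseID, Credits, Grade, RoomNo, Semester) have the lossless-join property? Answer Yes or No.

Yes

Common attributes: {CourseID, RoomNo}; their closure is {CourseID, Credits, Grade, Instructor, Office, RoomNo, Semester}.
Since R1 ⊆ {CourseID, Credits, Grade, Instructor, Office, RoomNo, Semester}, the intersection is a superkey of R1; the decomposition is lossless.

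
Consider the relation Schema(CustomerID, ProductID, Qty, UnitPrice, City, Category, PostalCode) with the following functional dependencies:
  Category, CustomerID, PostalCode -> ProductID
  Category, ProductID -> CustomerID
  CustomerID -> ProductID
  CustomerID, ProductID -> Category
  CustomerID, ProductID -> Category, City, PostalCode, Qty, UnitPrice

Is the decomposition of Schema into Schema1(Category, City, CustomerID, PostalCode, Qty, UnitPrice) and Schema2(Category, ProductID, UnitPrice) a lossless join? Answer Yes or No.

No

Common attributes: {Category, UnitPrice}; their closure is {Category, UnitPrice}.
Schema1 ⊄ {Category, UnitPrice} and Schema2 ⊄ {Category, UnitPrice}, so the split is lossy.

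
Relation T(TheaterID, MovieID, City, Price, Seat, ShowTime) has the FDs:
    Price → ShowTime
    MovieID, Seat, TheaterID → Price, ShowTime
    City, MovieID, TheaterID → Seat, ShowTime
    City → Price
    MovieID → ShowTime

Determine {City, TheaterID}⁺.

Start with {City, TheaterID}.
City → Price applies; add {Price} → now {City, Price, TheaterID}.
Price → ShowTime applies; add {ShowTime} → now {City, Price, ShowTime, TheaterID}.
No further FD applies.

{City, Price, ShowTime, TheaterID}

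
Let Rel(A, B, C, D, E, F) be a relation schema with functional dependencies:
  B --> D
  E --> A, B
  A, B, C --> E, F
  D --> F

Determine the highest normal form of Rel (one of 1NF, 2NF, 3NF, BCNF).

Candidate keys: {A, B, C}, {C, E}. Prime attributes: {A, B, C, E}.
For B --> D we have {B}⁺ = {B, D, F}; {B} is not a superkey, so BCNF fails.
Because {D} is non-prime and the left side of B --> D is not a superkey, the relation is not in 3NF.
Since {E} ⊂ {C, E} and {E}⁺ ⊇ {D, F} with {D, F} non-prime, there is a partial dependency; 2NF fails.

1NF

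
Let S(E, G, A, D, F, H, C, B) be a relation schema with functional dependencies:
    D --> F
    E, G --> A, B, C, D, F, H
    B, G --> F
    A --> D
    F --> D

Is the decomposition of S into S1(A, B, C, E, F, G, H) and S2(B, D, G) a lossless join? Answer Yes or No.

Yes

The shared attributes are {B, G} and {B, G}⁺ = {B, D, F, G}.
Since S2 ⊆ {B, D, F, G}, the intersection is a superkey of S2; the decomposition is lossless.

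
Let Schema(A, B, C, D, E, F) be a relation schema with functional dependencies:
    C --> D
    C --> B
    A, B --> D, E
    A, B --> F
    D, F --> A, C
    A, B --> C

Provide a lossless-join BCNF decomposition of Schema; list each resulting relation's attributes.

{A, C, E, F}; {B, C, D}

Candidate keys of the original relation: {A, B}, {A, C}, {C, F}, {D, F}.
In {A, B, C, D, E, F}, {C} is not a superkey ({C}⁺ restricted to this set is {B, C, D}), so split on C --> B, D into {B, C, D} and {A, C, E, F}.
{B, C, D}: every determinant is a superkey — BCNF.
{A, C, E, F}: every determinant is a superkey — BCNF.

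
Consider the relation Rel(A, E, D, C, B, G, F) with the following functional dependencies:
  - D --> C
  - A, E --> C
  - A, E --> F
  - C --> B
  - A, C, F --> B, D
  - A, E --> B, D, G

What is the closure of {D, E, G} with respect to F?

{B, C, D, E, G}

Start with {D, E, G}.
D --> C applies; add {C} → now {C, D, E, G}.
C --> B applies; add {B} → now {B, C, D, E, G}.
No further FD applies.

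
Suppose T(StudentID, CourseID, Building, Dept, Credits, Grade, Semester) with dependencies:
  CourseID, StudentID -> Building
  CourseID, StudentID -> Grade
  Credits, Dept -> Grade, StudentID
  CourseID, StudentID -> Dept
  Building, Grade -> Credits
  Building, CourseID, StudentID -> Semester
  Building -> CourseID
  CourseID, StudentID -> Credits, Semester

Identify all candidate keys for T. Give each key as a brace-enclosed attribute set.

{Building, Credits, Dept}, {Building, Dept, Grade}, {Building, StudentID}, {CourseID, Credits, Dept}, {CourseID, StudentID}

{Building, StudentID}⁺ = {Building, CourseID, Credits, Dept, Grade, Semester, StudentID}, which is every attribute, so {Building, StudentID} is a candidate key.
{CourseID, StudentID}⁺ = {Building, CourseID, Credits, Dept, Grade, Semester, StudentID}, which is every attribute, so {CourseID, StudentID} is a candidate key.
{Building, Credits, Dept}⁺ = {Building, CourseID, Credits, Dept, Grade, Semester, StudentID}, which is every attribute, so {Building, Credits, Dept} is a candidate key.
{Building, Dept, Grade}⁺ = {Building, CourseID, Credits, Dept, Grade, Semester, StudentID}, which is every attribute, so {Building, Dept, Grade} is a candidate key.
{CourseID, Credits, Dept}⁺ = {Building, CourseID, Credits, Dept, Grade, Semester, StudentID}, which is every attribute, so {CourseID, Credits, Dept} is a candidate key.
These are minimal and exhaustive — every other superkey contains one of them.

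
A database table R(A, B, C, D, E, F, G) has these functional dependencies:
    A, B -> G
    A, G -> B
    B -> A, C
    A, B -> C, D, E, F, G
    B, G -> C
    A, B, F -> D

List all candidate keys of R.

{B}⁺ = {A, B, C, D, E, F, G} — all of the relation — so {B} is a candidate key.
{A, G}⁺ = {A, B, C, D, E, F, G} — all of the relation — so {A, G} is a candidate key.
No proper subset of any of these is a key, and no other minimal superkey exists.

{A, G}, {B}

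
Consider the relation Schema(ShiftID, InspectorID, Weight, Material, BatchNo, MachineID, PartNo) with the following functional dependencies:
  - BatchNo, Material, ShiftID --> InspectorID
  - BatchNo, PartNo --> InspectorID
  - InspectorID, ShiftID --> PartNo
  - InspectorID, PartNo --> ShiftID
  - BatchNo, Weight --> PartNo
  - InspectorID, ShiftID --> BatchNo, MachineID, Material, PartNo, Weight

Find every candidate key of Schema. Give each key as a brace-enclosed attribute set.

{BatchNo, PartNo} is a candidate key since {BatchNo, PartNo}⁺ = {BatchNo, InspectorID, MachineID, Material, PartNo, ShiftID, Weight} covers every attribute.
{BatchNo, Weight} is a candidate key since {BatchNo, Weight}⁺ = {BatchNo, InspectorID, MachineID, Material, PartNo, ShiftID, Weight} covers every attribute.
{InspectorID, PartNo} is a candidate key since {InspectorID, PartNo}⁺ = {BatchNo, InspectorID, MachineID, Material, PartNo, ShiftID, Weight} covers every attribute.
{InspectorID, ShiftID} is a candidate key since {InspectorID, ShiftID}⁺ = {BatchNo, InspectorID, MachineID, Material, PartNo, ShiftID, Weight} covers every attribute.
{BatchNo, Material, ShiftID} is a candidate key since {BatchNo, Material, ShiftID}⁺ = {BatchNo, InspectorID, MachineID, Material, PartNo, ShiftID, Weight} covers every attribute.
These are minimal and exhaustive — every other superkey contains one of them.

{BatchNo, Material, ShiftID}, {BatchNo, PartNo}, {BatchNo, Weight}, {InspectorID, PartNo}, {InspectorID, ShiftID}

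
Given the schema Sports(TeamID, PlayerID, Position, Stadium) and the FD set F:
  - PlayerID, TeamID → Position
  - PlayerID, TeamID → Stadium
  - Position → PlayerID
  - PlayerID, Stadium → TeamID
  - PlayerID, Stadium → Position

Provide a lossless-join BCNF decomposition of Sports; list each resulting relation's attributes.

{PlayerID, Position}; {Position, Stadium, TeamID}

Candidate keys of the original relation: {PlayerID, Stadium}, {PlayerID, TeamID}, {Position, Stadium}, {Position, TeamID}.
{PlayerID, Position, Stadium, TeamID}: {Position} determines {PlayerID, Position} here but is not a superkey — split on Position → PlayerID, giving {PlayerID, Position} and {Position, Stadium, TeamID}.
{PlayerID, Position}: every determinant is a superkey — BCNF.
{Position, Stadium, TeamID}: every determinant is a superkey — BCNF.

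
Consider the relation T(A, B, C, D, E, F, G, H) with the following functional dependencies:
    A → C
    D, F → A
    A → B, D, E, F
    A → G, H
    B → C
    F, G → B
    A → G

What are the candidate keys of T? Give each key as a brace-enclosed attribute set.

{A}⁺ = {A, B, C, D, E, F, G, H} — all of the relation — so {A} is a candidate key.
{D, F}⁺ = {A, B, C, D, E, F, G, H} — all of the relation — so {D, F} is a candidate key.
Any other superkey properly contains one of these, so there are no further candidate keys.

{A}, {D, F}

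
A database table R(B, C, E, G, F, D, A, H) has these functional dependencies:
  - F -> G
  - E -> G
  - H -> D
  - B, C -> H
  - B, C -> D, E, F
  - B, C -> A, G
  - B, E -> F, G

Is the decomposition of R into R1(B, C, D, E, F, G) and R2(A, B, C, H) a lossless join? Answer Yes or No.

Yes

R1 ∩ R2 = {B, C}; its closure under F is {A, B, C, D, E, F, G, H}.
R1 is contained in that closure, so R1 ∩ R2 -> R1 holds and the join is lossless.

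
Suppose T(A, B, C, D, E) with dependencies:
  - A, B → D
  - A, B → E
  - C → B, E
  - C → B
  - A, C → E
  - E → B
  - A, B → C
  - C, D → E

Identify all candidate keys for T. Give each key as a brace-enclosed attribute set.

{A} never appears on the right of any FD, so every key must include it.
Closure of {A, B} is {A, B, C, D, E}, the whole schema; {A, B} is a candidate key.
Closure of {A, C} is {A, B, C, D, E}, the whole schema; {A, C} is a candidate key.
Closure of {A, E} is {A, B, C, D, E}, the whole schema; {A, E} is a candidate key.
No proper subset of any of these is a key, and no other minimal superkey exists.

{A, B}, {A, C}, {A, E}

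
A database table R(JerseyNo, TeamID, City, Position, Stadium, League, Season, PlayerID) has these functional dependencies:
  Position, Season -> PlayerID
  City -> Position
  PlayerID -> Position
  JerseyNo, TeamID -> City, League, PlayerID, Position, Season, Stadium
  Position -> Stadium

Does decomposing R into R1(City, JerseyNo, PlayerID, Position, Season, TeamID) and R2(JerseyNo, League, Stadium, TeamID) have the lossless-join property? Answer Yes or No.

Yes

R1 ∩ R2 = {JerseyNo, TeamID}; its closure under F is {City, JerseyNo, League, PlayerID, Position, Season, Stadium, TeamID}.
R1 is contained in that closure, so R1 ∩ R2 -> R1 holds and the join is lossless.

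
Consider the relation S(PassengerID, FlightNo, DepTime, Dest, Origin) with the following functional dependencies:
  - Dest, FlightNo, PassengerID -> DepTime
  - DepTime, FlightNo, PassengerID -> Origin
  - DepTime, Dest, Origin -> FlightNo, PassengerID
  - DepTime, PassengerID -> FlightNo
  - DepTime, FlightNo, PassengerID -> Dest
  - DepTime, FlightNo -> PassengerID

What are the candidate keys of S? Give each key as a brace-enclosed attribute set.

{DepTime, FlightNo}⁺ = {DepTime, Dest, FlightNo, Origin, PassengerID} — all of the relation — so {DepTime, FlightNo} is a candidate key.
{DepTime, PassengerID}⁺ = {DepTime, Dest, FlightNo, Origin, PassengerID} — all of the relation — so {DepTime, PassengerID} is a candidate key.
{DepTime, Dest, Origin}⁺ = {DepTime, Dest, FlightNo, Origin, PassengerID} — all of the relation — so {DepTime, Dest, Origin} is a candidate key.
{Dest, FlightNo, PassengerID}⁺ = {DepTime, Dest, FlightNo, Origin, PassengerID} — all of the relation — so {Dest, FlightNo, PassengerID} is a candidate key.
No proper subset of any of these is a key, and no other minimal superkey exists.

{DepTime, Dest, Origin}, {DepTime, FlightNo}, {DepTime, PassengerID}, {Dest, FlightNo, PassengerID}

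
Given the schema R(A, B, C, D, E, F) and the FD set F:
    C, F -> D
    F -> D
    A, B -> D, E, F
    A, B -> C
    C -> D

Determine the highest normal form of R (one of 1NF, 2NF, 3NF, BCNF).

2NF

Candidate key: {A, B}. Prime attributes: {A, B}.
For C, F -> D we have {C, F}⁺ = {C, D, F}; {C, F} is not a superkey, so BCNF fails.
C, F -> D has non-prime {D} on the right and a non-superkey on the left, so 3NF fails.
No non-prime attribute depends on a proper subset of any candidate key, so 2NF holds.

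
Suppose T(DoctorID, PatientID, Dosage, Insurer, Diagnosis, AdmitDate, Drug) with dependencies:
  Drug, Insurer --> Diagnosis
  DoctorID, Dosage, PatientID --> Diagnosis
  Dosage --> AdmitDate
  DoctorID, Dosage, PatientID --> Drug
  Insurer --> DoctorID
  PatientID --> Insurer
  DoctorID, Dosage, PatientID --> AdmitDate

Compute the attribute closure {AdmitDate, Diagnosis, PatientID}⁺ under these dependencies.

Start with {AdmitDate, Diagnosis, PatientID}.
PatientID --> Insurer applies; add {Insurer} → now {AdmitDate, Diagnosis, Insurer, PatientID}.
Insurer --> DoctorID applies; add {DoctorID} → now {AdmitDate, Diagnosis, DoctorID, Insurer, PatientID}.
No further FD applies.

{AdmitDate, Diagnosis, DoctorID, Insurer, PatientID}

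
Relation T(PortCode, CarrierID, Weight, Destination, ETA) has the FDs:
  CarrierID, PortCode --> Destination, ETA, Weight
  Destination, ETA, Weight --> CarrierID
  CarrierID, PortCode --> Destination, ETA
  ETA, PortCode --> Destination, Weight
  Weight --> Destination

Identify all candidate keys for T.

Attributes never on any right-hand side: {PortCode} — every candidate key must contain it.
{CarrierID, PortCode} is a candidate key since {CarrierID, PortCode}⁺ = {CarrierID, Destination, ETA, PortCode, Weight} covers every attribute.
{ETA, PortCode} is a candidate key since {ETA, PortCode}⁺ = {CarrierID, Destination, ETA, PortCode, Weight} covers every attribute.
These are minimal and exhaustive — every other superkey contains one of them.

{CarrierID, PortCode}, {ETA, PortCode}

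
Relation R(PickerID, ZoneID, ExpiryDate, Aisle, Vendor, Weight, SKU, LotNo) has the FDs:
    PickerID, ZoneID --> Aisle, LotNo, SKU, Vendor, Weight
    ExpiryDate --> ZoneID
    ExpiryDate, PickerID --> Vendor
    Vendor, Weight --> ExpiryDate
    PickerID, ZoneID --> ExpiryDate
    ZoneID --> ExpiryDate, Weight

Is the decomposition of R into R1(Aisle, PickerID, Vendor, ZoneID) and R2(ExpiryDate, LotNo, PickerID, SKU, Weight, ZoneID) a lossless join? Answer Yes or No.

Yes

The shared attributes are {PickerID, ZoneID} and {PickerID, ZoneID}⁺ = {Aisle, ExpiryDate, LotNo, PickerID, SKU, Vendor, Weight, ZoneID}.
This includes all of R1, so the common attributes are a superkey of R1 — the join is lossless.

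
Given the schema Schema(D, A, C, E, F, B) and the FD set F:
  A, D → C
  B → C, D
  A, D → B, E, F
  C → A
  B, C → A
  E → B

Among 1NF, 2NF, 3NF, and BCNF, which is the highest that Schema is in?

3NF

Candidate keys: {A, D}, {B}, {C, D}, {E}. Prime attributes: {A, B, C, D, E}.
C → A: {C}⁺ = {A, C}, which is not all of the attributes, so the left side is not a superkey — BCNF is violated.
Its right-hand attributes {A} are all prime, as are those of every other non-superkey FD — the relation is in 3NF.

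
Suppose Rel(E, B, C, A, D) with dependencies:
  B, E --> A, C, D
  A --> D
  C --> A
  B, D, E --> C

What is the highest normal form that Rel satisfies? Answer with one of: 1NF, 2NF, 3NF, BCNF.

Candidate key: {B, E}. Prime attributes: {B, E}.
A --> D: {A}⁺ = {A, D}, which is not all of the attributes, so the left side is not a superkey — BCNF is violated.
A --> D determines the non-prime attribute {D} from a non-superkey — 3NF is violated.
Checking every proper subset of each key, none determines a non-prime attribute — 2NF is satisfied.

2NF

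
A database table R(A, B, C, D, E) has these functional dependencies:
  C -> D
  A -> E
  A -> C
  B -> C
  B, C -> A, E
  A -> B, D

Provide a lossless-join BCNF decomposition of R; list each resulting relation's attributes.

Candidate keys of the original relation: {A}, {B}.
Within {A, B, C, D, E}: {C}⁺ ∩ {A, B, C, D, E} = {C, D}, not the whole set, so C -> D violates BCNF; decompose into {C, D} and {A, B, C, E}.
{C, D}: every determinant is a superkey — BCNF.
{A, B, C, E}: every determinant is a superkey — BCNF.

{A, B, C, E}; {C, D}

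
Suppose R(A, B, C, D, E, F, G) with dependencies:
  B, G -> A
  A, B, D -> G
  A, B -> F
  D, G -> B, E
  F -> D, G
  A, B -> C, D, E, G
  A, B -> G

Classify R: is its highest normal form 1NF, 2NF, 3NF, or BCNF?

BCNF

Candidate keys: {A, B}, {B, G}, {D, G}, {F}. Prime attributes: {A, B, D, F, G}.
Every FD has a superkey on the left, so the relation is in BCNF.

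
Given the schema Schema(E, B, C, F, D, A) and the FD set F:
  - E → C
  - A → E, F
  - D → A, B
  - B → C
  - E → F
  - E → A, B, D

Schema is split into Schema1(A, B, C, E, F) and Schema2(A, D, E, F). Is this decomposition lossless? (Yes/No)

The shared attributes are {A, E, F} and {A, E, F}⁺ = {A, B, C, D, E, F}.
Schema1 is contained in that closure, so Schema1 ∩ Schema2 → Schema1 holds and the join is lossless.

Yes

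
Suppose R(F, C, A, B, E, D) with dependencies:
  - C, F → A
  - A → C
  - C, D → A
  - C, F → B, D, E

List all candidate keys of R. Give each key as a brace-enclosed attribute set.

{A, F}, {C, F}

Attributes never on any right-hand side: {F} — every candidate key must contain it.
{A, F}⁺ = {A, B, C, D, E, F} — all of the relation — so {A, F} is a candidate key.
{C, F}⁺ = {A, B, C, D, E, F} — all of the relation — so {C, F} is a candidate key.
These are minimal and exhaustive — every other superkey contains one of them.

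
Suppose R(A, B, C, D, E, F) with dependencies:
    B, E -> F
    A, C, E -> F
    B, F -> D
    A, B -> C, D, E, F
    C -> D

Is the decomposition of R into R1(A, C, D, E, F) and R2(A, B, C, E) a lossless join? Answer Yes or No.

Yes

R1 ∩ R2 = {A, C, E}; its closure under F is {A, C, D, E, F}.
R1 is contained in that closure, so R1 ∩ R2 -> R1 holds and the join is lossless.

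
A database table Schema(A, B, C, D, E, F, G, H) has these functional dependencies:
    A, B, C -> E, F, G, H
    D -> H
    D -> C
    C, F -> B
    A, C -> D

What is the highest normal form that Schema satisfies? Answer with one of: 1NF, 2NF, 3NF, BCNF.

Candidate keys: {A, B, C}, {A, B, D}, {A, C, F}, {A, D, F}. Prime attributes: {A, B, C, D, F}.
D -> H breaks BCNF: {D}⁺ = {C, D, H}, so {D} is not a superkey.
D -> H has non-prime {H} on the right and a non-superkey on the left, so 3NF fails.
Since {A, C} ⊂ {A, B, C} and {A, C}⁺ ⊇ {H} with {H} non-prime, there is a partial dependency; 2NF fails.

1NF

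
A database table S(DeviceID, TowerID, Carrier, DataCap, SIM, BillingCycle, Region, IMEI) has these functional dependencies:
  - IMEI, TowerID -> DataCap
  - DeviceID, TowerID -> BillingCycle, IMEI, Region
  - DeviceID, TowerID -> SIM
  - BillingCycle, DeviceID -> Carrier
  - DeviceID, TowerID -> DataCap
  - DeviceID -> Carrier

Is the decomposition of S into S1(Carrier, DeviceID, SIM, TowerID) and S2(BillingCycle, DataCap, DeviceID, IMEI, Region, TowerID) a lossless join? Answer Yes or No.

The shared attributes are {DeviceID, TowerID} and {DeviceID, TowerID}⁺ = {BillingCycle, Carrier, DataCap, DeviceID, IMEI, Region, SIM, TowerID}.
This includes all of S1, so the common attributes are a superkey of S1 — the join is lossless.

Yes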